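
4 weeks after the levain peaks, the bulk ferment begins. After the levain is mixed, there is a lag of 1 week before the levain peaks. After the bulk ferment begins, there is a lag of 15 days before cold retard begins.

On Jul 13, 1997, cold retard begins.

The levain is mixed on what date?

May 24, 1997

Cold retard begins: Jul 13, 1997.
The bulk ferment begins: Jul 13, 1997 − 15 days = Jun 28, 1997.
The levain peaks: Jun 28, 1997 − 4 weeks = May 31, 1997.
The levain is mixed: May 31, 1997 − 1 week = May 24, 1997.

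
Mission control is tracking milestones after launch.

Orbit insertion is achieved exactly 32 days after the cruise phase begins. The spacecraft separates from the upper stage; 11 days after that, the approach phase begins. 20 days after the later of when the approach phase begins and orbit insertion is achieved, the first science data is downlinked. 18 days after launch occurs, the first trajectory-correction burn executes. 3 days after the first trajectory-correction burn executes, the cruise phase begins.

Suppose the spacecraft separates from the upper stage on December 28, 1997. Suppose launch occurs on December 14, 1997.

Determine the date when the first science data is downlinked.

The spacecraft separates from the upper stage: Dec 28, 1997.
The approach phase begins: Dec 28, 1997 + 11 days = Jan 8, 1998.
Launch occurs: Dec 14, 1997.
The first trajectory-correction burn executes: Dec 14, 1997 + 18 days = Jan 1, 1998.
The cruise phase begins: Jan 1, 1998 + 3 days = Jan 4, 1998.
Orbit insertion is achieved: Jan 4, 1998 + 32 days = Feb 5, 1998.
Both prerequisites met — the approach phase begins (Jan 8, 1998), orbit insertion is achieved (Feb 5, 1998); the later is Feb 5, 1998.
The first science data is downlinked: Feb 5, 1998 + 20 days = Feb 25, 1998.

February 25, 1998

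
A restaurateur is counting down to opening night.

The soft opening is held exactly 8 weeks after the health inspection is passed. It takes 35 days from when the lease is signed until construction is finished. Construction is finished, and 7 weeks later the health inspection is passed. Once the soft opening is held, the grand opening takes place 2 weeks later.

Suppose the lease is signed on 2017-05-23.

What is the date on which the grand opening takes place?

2017-10-24

The lease is signed: May 23, 2017.
Construction is finished: May 23, 2017 + 35 days = Jun 27, 2017.
The health inspection is passed: Jun 27, 2017 + 7 weeks = Aug 15, 2017.
The soft opening is held: Aug 15, 2017 + 8 weeks = Oct 10, 2017.
The grand opening takes place: Oct 10, 2017 + 2 weeks = Oct 24, 2017.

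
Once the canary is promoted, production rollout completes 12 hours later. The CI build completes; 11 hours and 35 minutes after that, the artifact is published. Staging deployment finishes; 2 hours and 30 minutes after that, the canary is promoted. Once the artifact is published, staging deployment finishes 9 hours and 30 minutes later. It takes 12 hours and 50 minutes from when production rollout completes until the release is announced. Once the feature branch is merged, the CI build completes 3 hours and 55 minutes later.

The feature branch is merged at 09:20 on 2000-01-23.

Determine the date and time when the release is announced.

The feature branch is merged: 09:20 Jan 23, 2000.
The CI build completes: 09:20 Jan 23, 2000 + 3h55m = 13:15 Jan 23, 2000.
The artifact is published: 13:15 Jan 23, 2000 + 11h35m = 00:50 Jan 24, 2000.
Staging deployment finishes: 00:50 Jan 24, 2000 + 9h30m = 10:20 Jan 24, 2000.
The canary is promoted: 10:20 Jan 24, 2000 + 2h30m = 12:50 Jan 24, 2000.
Production rollout completes: 12:50 Jan 24, 2000 + 12h = 00:50 Jan 25, 2000.
The release is announced: 00:50 Jan 25, 2000 + 12h50m = 13:40 Jan 25, 2000.

13:40 on 2000-01-25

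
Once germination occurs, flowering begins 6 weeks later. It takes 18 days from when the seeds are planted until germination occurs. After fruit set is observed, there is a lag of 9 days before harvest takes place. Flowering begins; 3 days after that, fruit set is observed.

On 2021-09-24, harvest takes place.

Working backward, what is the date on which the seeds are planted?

2021-07-14

Harvest takes place: Sep 24, 2021.
Fruit set is observed: Sep 24, 2021 − 9 days = Sep 15, 2021.
Flowering begins: Sep 15, 2021 − 3 days = Sep 12, 2021.
Germination occurs: Sep 12, 2021 − 6 weeks = Aug 1, 2021.
The seeds are planted: Aug 1, 2021 − 18 days = Jul 14, 2021.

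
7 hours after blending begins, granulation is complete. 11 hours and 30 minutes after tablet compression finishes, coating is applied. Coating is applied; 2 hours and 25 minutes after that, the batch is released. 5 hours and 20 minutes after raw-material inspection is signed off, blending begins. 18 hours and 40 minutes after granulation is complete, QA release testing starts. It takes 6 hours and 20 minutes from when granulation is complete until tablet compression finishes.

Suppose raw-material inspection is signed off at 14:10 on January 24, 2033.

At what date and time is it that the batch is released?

Raw-material inspection is signed off: 14:10 Jan 24, 2033.
Blending begins: 14:10 Jan 24, 2033 + 5h20m = 19:30 Jan 24, 2033.
Granulation is complete: 19:30 Jan 24, 2033 + 7h = 02:30 Jan 25, 2033.
Tablet compression finishes: 02:30 Jan 25, 2033 + 6h20m = 08:50 Jan 25, 2033.
Coating is applied: 08:50 Jan 25, 2033 + 11h30m = 20:20 Jan 25, 2033.
The batch is released: 20:20 Jan 25, 2033 + 2h25m = 22:45 Jan 25, 2033.

22:45 on January 25, 2033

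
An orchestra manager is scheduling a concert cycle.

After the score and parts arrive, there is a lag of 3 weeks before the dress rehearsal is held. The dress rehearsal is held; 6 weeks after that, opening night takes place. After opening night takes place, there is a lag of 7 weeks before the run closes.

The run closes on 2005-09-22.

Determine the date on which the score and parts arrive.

The run closes: Sep 22, 2005.
Opening night takes place: Sep 22, 2005 − 7 weeks = Aug 4, 2005.
The dress rehearsal is held: Aug 4, 2005 − 6 weeks = Jun 23, 2005.
The score and parts arrive: Jun 23, 2005 − 3 weeks = Jun 2, 2005.

2005-06-02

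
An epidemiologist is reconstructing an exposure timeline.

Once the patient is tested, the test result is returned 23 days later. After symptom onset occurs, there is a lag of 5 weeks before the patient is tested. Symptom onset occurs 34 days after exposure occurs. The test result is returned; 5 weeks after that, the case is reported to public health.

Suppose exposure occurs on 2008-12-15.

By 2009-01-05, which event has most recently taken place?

Exposure occurs

Exposure occurs: Dec 15, 2008.
Symptom onset occurs: Dec 15, 2008 + 34 days = Jan 18, 2009.
The patient is tested: Jan 18, 2009 + 5 weeks = Feb 22, 2009.
The test result is returned: Feb 22, 2009 + 23 days = Mar 17, 2009.
The case is reported to public health: Mar 17, 2009 + 5 weeks = Apr 21, 2009.
Jan 5, 2009 falls between when exposure occurs (Dec 15, 2008) and when symptom onset occurs (Jan 18, 2009).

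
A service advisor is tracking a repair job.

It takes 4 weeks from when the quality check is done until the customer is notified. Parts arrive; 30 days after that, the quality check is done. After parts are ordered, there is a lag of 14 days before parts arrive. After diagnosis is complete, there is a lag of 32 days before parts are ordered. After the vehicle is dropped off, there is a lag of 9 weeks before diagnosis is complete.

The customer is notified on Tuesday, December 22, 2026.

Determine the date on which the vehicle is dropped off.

Wednesday, July 8, 2026

The customer is notified: Dec 22, 2026.
The quality check is done: Dec 22, 2026 − 4 weeks = Nov 24, 2026.
Parts arrive: Nov 24, 2026 − 30 days = Oct 25, 2026.
Parts are ordered: Oct 25, 2026 − 14 days = Oct 11, 2026.
Diagnosis is complete: Oct 11, 2026 − 32 days = Sep 9, 2026.
The vehicle is dropped off: Sep 9, 2026 − 9 weeks = Jul 8, 2026.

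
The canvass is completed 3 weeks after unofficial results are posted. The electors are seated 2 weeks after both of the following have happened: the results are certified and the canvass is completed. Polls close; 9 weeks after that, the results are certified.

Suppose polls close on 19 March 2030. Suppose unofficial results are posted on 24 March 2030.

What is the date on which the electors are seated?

Polls close: Mar 19, 2030.
The results are certified: Mar 19, 2030 + 9 weeks = May 21, 2030.
Unofficial results are posted: Mar 24, 2030.
The canvass is completed: Mar 24, 2030 + 3 weeks = Apr 14, 2030.
Both prerequisites met — the results are certified (May 21, 2030), the canvass is completed (Apr 14, 2030); the later is May 21, 2030.
The electors are seated: May 21, 2030 + 2 weeks = Jun 4, 2030.

4 June 2030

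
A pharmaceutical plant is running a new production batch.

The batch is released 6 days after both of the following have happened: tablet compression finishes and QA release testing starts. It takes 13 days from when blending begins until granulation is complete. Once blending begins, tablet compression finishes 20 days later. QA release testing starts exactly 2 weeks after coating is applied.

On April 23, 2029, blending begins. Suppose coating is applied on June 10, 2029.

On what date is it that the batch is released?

June 30, 2029

Blending begins: Apr 23, 2029.
Tablet compression finishes: Apr 23, 2029 + 20 days = May 13, 2029.
Coating is applied: Jun 10, 2029.
QA release testing starts: Jun 10, 2029 + 2 weeks = Jun 24, 2029.
Both prerequisites met — tablet compression finishes (May 13, 2029), QA release testing starts (Jun 24, 2029); the later is Jun 24, 2029.
The batch is released: Jun 24, 2029 + 6 days = Jun 30, 2029.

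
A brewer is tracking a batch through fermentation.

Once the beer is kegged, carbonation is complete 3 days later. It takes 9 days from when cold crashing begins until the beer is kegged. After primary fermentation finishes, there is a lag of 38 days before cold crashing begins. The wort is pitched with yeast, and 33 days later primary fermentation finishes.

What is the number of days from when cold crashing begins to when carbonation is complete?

Causal path: cold crashing begins → the beer is kegged → carbonation is complete.
Total delay along the path: 9 + 3 = 12 days.

12 days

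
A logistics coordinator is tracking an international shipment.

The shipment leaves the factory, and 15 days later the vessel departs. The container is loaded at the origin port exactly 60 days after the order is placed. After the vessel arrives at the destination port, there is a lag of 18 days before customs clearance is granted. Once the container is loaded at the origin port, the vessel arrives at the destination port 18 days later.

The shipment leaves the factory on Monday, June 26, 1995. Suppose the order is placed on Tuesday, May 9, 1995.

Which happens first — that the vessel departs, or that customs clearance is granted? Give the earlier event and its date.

The vessel departs — Tuesday, July 11, 1995

The shipment leaves the factory: Jun 26, 1995.
The vessel departs: Jun 26, 1995 + 15 days = Jul 11, 1995.
The order is placed: May 9, 1995.
The container is loaded at the origin port: May 9, 1995 + 60 days = Jul 8, 1995.
The vessel arrives at the destination port: Jul 8, 1995 + 18 days = Jul 26, 1995.
Customs clearance is granted: Jul 26, 1995 + 18 days = Aug 13, 1995.
Comparing: the vessel departs on Jul 11, 1995 vs customs clearance is granted on Aug 13, 1995. Earlier: the vessel departs.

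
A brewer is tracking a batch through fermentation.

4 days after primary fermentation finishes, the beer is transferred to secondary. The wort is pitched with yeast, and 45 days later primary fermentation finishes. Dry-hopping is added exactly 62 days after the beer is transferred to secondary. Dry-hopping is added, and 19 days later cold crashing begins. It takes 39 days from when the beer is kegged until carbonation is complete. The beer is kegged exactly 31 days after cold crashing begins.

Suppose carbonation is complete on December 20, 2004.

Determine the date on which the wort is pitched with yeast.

Carbonation is complete: Dec 20, 2004.
The beer is kegged: Dec 20, 2004 − 39 days = Nov 11, 2004.
Cold crashing begins: Nov 11, 2004 − 31 days = Oct 11, 2004.
Dry-hopping is added: Oct 11, 2004 − 19 days = Sep 22, 2004.
The beer is transferred to secondary: Sep 22, 2004 − 62 days = Jul 22, 2004.
Primary fermentation finishes: Jul 22, 2004 − 4 days = Jul 18, 2004.
The wort is pitched with yeast: Jul 18, 2004 − 45 days = Jun 3, 2004.

June 3, 2004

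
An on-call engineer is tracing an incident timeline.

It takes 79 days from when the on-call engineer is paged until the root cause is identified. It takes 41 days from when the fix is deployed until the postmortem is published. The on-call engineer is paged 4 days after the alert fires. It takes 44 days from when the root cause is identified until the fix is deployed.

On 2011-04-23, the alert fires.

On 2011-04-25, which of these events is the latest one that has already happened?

The alert fires

The alert fires: Apr 23, 2011.
The on-call engineer is paged: Apr 23, 2011 + 4 days = Apr 27, 2011.
The root cause is identified: Apr 27, 2011 + 79 days = Jul 15, 2011.
The fix is deployed: Jul 15, 2011 + 44 days = Aug 28, 2011.
The postmortem is published: Aug 28, 2011 + 41 days = Oct 8, 2011.
Apr 25, 2011 falls between when the alert fires (Apr 23, 2011) and when the on-call engineer is paged (Apr 27, 2011).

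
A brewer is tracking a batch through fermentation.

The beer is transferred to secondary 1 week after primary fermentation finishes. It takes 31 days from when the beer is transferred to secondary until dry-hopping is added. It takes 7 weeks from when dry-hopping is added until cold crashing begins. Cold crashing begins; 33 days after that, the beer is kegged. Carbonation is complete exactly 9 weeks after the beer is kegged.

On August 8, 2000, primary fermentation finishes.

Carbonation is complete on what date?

Primary fermentation finishes: Aug 8, 2000.
The beer is transferred to secondary: Aug 8, 2000 + 1 week = Aug 15, 2000.
Dry-hopping is added: Aug 15, 2000 + 31 days = Sep 15, 2000.
Cold crashing begins: Sep 15, 2000 + 7 weeks = Nov 3, 2000.
The beer is kegged: Nov 3, 2000 + 33 days = Dec 6, 2000.
Carbonation is complete: Dec 6, 2000 + 9 weeks = Feb 7, 2001.

February 7, 2001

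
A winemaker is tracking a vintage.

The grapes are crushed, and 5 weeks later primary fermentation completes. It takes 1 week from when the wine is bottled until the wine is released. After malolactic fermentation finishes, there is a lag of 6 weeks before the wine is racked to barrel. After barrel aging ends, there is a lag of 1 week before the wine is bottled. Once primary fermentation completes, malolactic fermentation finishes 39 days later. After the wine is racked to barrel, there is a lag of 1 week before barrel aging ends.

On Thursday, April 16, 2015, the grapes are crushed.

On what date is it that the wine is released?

Monday, August 31, 2015

The grapes are crushed: Apr 16, 2015.
Primary fermentation completes: Apr 16, 2015 + 5 weeks = May 21, 2015.
Malolactic fermentation finishes: May 21, 2015 + 39 days = Jun 29, 2015.
The wine is racked to barrel: Jun 29, 2015 + 6 weeks = Aug 10, 2015.
Barrel aging ends: Aug 10, 2015 + 1 week = Aug 17, 2015.
The wine is bottled: Aug 17, 2015 + 1 week = Aug 24, 2015.
The wine is released: Aug 24, 2015 + 1 week = Aug 31, 2015.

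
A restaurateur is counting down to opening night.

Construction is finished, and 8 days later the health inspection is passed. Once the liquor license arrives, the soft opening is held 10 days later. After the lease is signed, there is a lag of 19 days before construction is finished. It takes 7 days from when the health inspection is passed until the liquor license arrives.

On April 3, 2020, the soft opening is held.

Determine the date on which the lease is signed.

February 19, 2020

The soft opening is held: Apr 3, 2020.
The liquor license arrives: Apr 3, 2020 − 10 days = Mar 24, 2020.
The health inspection is passed: Mar 24, 2020 − 7 days = Mar 17, 2020.
Construction is finished: Mar 17, 2020 − 8 days = Mar 9, 2020.
The lease is signed: Mar 9, 2020 − 19 days = Feb 19, 2020.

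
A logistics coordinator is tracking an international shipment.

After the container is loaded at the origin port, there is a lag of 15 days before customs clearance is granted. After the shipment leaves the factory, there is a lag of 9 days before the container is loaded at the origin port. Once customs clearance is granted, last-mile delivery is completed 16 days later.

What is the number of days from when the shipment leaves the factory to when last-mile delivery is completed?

40 days

Causal path: the shipment leaves the factory → the container is loaded at the origin port → customs clearance is granted → last-mile delivery is completed.
Total delay along the path: 9 + 15 + 16 = 40 days.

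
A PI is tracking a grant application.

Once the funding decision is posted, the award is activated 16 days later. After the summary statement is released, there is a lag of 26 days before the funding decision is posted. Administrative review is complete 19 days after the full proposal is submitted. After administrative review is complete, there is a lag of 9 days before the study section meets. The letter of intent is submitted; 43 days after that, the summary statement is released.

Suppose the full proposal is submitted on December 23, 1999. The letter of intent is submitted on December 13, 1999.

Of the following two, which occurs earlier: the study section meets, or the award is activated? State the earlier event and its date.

The full proposal is submitted: Dec 23, 1999.
Administrative review is complete: Dec 23, 1999 + 19 days = Jan 11, 2000.
The study section meets: Jan 11, 2000 + 9 days = Jan 20, 2000.
The letter of intent is submitted: Dec 13, 1999.
The summary statement is released: Dec 13, 1999 + 43 days = Jan 25, 2000.
The funding decision is posted: Jan 25, 2000 + 26 days = Feb 20, 2000.
The award is activated: Feb 20, 2000 + 16 days = Mar 7, 2000.
Comparing: the study section meets on Jan 20, 2000 vs the award is activated on Mar 7, 2000. Earlier: the study section meets.

The study section meets — January 20, 2000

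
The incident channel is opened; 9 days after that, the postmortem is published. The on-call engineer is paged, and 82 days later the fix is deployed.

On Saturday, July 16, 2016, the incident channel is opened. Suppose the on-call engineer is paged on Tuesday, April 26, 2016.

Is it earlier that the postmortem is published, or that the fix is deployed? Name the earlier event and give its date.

The fix is deployed — Sunday, July 17, 2016

The incident channel is opened: Jul 16, 2016.
The postmortem is published: Jul 16, 2016 + 9 days = Jul 25, 2016.
The on-call engineer is paged: Apr 26, 2016.
The fix is deployed: Apr 26, 2016 + 82 days = Jul 17, 2016.
Comparing: the postmortem is published on Jul 25, 2016 vs the fix is deployed on Jul 17, 2016. Earlier: the fix is deployed.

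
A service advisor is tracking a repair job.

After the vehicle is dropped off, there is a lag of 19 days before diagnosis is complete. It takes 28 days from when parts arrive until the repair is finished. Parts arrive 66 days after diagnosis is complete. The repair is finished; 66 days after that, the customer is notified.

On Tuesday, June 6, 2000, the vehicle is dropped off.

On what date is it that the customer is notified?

Saturday, December 2, 2000

The vehicle is dropped off: Jun 6, 2000.
Diagnosis is complete: Jun 6, 2000 + 19 days = Jun 25, 2000.
Parts arrive: Jun 25, 2000 + 66 days = Aug 30, 2000.
The repair is finished: Aug 30, 2000 + 28 days = Sep 27, 2000.
The customer is notified: Sep 27, 2000 + 66 days = Dec 2, 2000.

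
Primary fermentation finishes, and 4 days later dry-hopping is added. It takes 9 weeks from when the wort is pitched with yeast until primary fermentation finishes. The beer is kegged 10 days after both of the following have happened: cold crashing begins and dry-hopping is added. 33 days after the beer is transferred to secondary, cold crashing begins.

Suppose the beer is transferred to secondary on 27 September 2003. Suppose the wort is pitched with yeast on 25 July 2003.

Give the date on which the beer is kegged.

The beer is transferred to secondary: Sep 27, 2003.
Cold crashing begins: Sep 27, 2003 + 33 days = Oct 30, 2003.
The wort is pitched with yeast: Jul 25, 2003.
Primary fermentation finishes: Jul 25, 2003 + 9 weeks = Sep 26, 2003.
Dry-hopping is added: Sep 26, 2003 + 4 days = Sep 30, 2003.
Both prerequisites met — cold crashing begins (Oct 30, 2003), dry-hopping is added (Sep 30, 2003); the later is Oct 30, 2003.
The beer is kegged: Oct 30, 2003 + 10 days = Nov 9, 2003.

9 November 2003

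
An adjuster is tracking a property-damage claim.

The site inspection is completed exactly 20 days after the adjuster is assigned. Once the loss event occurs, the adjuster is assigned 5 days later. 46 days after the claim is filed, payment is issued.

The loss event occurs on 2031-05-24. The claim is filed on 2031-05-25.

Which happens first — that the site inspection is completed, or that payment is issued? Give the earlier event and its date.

The loss event occurs: May 24, 2031.
The adjuster is assigned: May 24, 2031 + 5 days = May 29, 2031.
The site inspection is completed: May 29, 2031 + 20 days = Jun 18, 2031.
The claim is filed: May 25, 2031.
Payment is issued: May 25, 2031 + 46 days = Jul 10, 2031.
Comparing: the site inspection is completed on Jun 18, 2031 vs payment is issued on Jul 10, 2031. Earlier: the site inspection is completed.

The site inspection is completed — 2031-06-18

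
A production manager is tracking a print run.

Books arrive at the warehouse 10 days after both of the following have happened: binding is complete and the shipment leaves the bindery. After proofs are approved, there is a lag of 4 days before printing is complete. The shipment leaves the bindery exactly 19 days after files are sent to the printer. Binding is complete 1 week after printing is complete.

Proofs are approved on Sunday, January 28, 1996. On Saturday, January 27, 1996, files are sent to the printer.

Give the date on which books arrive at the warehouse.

Sunday, February 25, 1996

Proofs are approved: Jan 28, 1996.
Printing is complete: Jan 28, 1996 + 4 days = Feb 1, 1996.
Binding is complete: Feb 1, 1996 + 1 week = Feb 8, 1996.
Files are sent to the printer: Jan 27, 1996.
The shipment leaves the bindery: Jan 27, 1996 + 19 days = Feb 15, 1996.
Both prerequisites met — binding is complete (Feb 8, 1996), the shipment leaves the bindery (Feb 15, 1996); the later is Feb 15, 1996.
Books arrive at the warehouse: Feb 15, 1996 + 10 days = Feb 25, 1996.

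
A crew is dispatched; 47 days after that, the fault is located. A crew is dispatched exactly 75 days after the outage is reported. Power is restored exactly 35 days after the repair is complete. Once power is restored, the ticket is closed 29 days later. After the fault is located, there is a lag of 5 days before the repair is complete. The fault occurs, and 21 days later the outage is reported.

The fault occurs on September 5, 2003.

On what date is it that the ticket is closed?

The fault occurs: Sep 5, 2003.
The outage is reported: Sep 5, 2003 + 21 days = Sep 26, 2003.
A crew is dispatched: Sep 26, 2003 + 75 days = Dec 10, 2003.
The fault is located: Dec 10, 2003 + 47 days = Jan 26, 2004.
The repair is complete: Jan 26, 2004 + 5 days = Jan 31, 2004.
Power is restored: Jan 31, 2004 + 35 days = Mar 6, 2004.
The ticket is closed: Mar 6, 2004 + 29 days = Apr 4, 2004.

April 4, 2004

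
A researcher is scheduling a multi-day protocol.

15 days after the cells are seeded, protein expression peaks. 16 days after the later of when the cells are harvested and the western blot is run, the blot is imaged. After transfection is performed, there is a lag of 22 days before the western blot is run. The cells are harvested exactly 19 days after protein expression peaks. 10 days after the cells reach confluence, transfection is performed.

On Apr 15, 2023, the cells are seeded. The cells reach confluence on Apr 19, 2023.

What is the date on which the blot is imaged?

Jun 6, 2023

The cells are seeded: Apr 15, 2023.
Protein expression peaks: Apr 15, 2023 + 15 days = Apr 30, 2023.
The cells are harvested: Apr 30, 2023 + 19 days = May 19, 2023.
The cells reach confluence: Apr 19, 2023.
Transfection is performed: Apr 19, 2023 + 10 days = Apr 29, 2023.
The western blot is run: Apr 29, 2023 + 22 days = May 21, 2023.
Both prerequisites met — the cells are harvested (May 19, 2023), the western blot is run (May 21, 2023); the later is May 21, 2023.
The blot is imaged: May 21, 2023 + 16 days = Jun 6, 2023.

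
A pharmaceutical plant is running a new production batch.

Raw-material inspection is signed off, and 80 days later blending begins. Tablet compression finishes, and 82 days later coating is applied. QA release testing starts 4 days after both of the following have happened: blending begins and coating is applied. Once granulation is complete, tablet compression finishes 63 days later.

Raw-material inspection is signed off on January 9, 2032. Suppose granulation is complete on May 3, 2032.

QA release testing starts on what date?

Raw-material inspection is signed off: Jan 9, 2032.
Blending begins: Jan 9, 2032 + 80 days = Mar 29, 2032.
Granulation is complete: May 3, 2032.
Tablet compression finishes: May 3, 2032 + 63 days = Jul 5, 2032.
Coating is applied: Jul 5, 2032 + 82 days = Sep 25, 2032.
Both prerequisites met — blending begins (Mar 29, 2032), coating is applied (Sep 25, 2032); the later is Sep 25, 2032.
QA release testing starts: Sep 25, 2032 + 4 days = Sep 29, 2032.

September 29, 2032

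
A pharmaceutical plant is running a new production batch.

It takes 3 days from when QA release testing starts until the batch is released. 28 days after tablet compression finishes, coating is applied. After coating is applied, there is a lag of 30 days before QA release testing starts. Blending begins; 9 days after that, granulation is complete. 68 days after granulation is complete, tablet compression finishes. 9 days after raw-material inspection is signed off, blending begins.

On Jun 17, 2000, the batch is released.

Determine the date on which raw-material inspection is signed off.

Jan 22, 2000

The batch is released: Jun 17, 2000.
QA release testing starts: Jun 17, 2000 − 3 days = Jun 14, 2000.
Coating is applied: Jun 14, 2000 − 30 days = May 15, 2000.
Tablet compression finishes: May 15, 2000 − 28 days = Apr 17, 2000.
Granulation is complete: Apr 17, 2000 − 68 days = Feb 9, 2000.
Blending begins: Feb 9, 2000 − 9 days = Jan 31, 2000.
Raw-material inspection is signed off: Jan 31, 2000 − 9 days = Jan 22, 2000.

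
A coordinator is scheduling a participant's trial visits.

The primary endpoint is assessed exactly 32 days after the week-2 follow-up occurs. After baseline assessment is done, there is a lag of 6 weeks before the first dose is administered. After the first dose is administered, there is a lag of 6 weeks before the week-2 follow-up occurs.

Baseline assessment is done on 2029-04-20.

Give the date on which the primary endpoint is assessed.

2029-08-14

Baseline assessment is done: Apr 20, 2029.
The first dose is administered: Apr 20, 2029 + 6 weeks = Jun 1, 2029.
The week-2 follow-up occurs: Jun 1, 2029 + 6 weeks = Jul 13, 2029.
The primary endpoint is assessed: Jul 13, 2029 + 32 days = Aug 14, 2029.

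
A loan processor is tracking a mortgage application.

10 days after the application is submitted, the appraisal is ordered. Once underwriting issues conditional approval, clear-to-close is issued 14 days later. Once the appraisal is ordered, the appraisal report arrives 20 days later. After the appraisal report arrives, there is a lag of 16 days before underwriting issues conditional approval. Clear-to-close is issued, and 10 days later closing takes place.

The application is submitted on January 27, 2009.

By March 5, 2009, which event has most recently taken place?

The application is submitted: Jan 27, 2009.
The appraisal is ordered: Jan 27, 2009 + 10 days = Feb 6, 2009.
The appraisal report arrives: Feb 6, 2009 + 20 days = Feb 26, 2009.
Underwriting issues conditional approval: Feb 26, 2009 + 16 days = Mar 14, 2009.
Clear-to-close is issued: Mar 14, 2009 + 14 days = Mar 28, 2009.
Closing takes place: Mar 28, 2009 + 10 days = Apr 7, 2009.
Mar 5, 2009 falls between when the appraisal report arrives (Feb 26, 2009) and when underwriting issues conditional approval (Mar 14, 2009).

The appraisal report arrives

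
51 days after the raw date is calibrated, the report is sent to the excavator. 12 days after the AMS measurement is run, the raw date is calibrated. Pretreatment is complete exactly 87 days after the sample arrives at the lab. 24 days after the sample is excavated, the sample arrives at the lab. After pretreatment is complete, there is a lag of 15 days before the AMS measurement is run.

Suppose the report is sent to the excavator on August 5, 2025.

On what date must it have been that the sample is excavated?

January 28, 2025

The report is sent to the excavator: Aug 5, 2025.
The raw date is calibrated: Aug 5, 2025 − 51 days = Jun 15, 2025.
The AMS measurement is run: Jun 15, 2025 − 12 days = Jun 3, 2025.
Pretreatment is complete: Jun 3, 2025 − 15 days = May 19, 2025.
The sample arrives at the lab: May 19, 2025 − 87 days = Feb 21, 2025.
The sample is excavated: Feb 21, 2025 − 24 days = Jan 28, 2025.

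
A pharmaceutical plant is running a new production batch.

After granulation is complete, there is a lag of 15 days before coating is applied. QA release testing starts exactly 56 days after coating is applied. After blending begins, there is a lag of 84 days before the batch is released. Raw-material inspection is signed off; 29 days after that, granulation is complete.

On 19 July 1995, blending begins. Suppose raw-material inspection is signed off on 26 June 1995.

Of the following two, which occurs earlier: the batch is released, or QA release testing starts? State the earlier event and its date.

Blending begins: Jul 19, 1995.
The batch is released: Jul 19, 1995 + 84 days = Oct 11, 1995.
Raw-material inspection is signed off: Jun 26, 1995.
Granulation is complete: Jun 26, 1995 + 29 days = Jul 25, 1995.
Coating is applied: Jul 25, 1995 + 15 days = Aug 9, 1995.
QA release testing starts: Aug 9, 1995 + 56 days = Oct 4, 1995.
Comparing: the batch is released on Oct 11, 1995 vs QA release testing starts on Oct 4, 1995. Earlier: QA release testing starts.

QA release testing starts — 4 October 1995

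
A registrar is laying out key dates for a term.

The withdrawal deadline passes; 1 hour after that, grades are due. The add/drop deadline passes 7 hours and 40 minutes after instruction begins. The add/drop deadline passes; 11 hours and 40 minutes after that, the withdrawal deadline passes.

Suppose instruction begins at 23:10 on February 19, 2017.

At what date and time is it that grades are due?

19:30 on February 20, 2017

Instruction begins: 23:10 Feb 19, 2017.
The add/drop deadline passes: 23:10 Feb 19, 2017 + 7h40m = 06:50 Feb 20, 2017.
The withdrawal deadline passes: 06:50 Feb 20, 2017 + 11h40m = 18:30 Feb 20, 2017.
Grades are due: 18:30 Feb 20, 2017 + 1h = 19:30 Feb 20, 2017.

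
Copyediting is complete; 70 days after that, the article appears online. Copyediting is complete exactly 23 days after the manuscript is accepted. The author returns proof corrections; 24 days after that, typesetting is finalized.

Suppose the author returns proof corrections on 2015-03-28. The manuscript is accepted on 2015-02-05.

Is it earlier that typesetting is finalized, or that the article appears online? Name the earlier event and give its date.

Typesetting is finalized — 2015-04-21

The author returns proof corrections: Mar 28, 2015.
Typesetting is finalized: Mar 28, 2015 + 24 days = Apr 21, 2015.
The manuscript is accepted: Feb 5, 2015.
Copyediting is complete: Feb 5, 2015 + 23 days = Feb 28, 2015.
The article appears online: Feb 28, 2015 + 70 days = May 9, 2015.
Comparing: typesetting is finalized on Apr 21, 2015 vs the article appears online on May 9, 2015. Earlier: typesetting is finalized.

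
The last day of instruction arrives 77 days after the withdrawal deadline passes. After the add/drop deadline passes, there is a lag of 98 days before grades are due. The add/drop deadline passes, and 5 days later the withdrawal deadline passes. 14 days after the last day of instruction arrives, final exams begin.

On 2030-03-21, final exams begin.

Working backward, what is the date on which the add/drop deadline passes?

Final exams begin: Mar 21, 2030.
The last day of instruction arrives: Mar 21, 2030 − 14 days = Mar 7, 2030.
The withdrawal deadline passes: Mar 7, 2030 − 77 days = Dec 20, 2029.
The add/drop deadline passes: Dec 20, 2029 − 5 days = Dec 15, 2029.

2029-12-15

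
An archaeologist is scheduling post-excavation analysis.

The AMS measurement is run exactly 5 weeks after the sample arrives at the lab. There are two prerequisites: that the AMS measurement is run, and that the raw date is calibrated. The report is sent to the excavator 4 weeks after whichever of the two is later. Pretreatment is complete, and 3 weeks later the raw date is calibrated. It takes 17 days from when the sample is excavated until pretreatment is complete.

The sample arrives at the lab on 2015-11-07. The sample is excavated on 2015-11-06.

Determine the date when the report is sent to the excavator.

The sample arrives at the lab: Nov 7, 2015.
The AMS measurement is run: Nov 7, 2015 + 5 weeks = Dec 12, 2015.
The sample is excavated: Nov 6, 2015.
Pretreatment is complete: Nov 6, 2015 + 17 days = Nov 23, 2015.
The raw date is calibrated: Nov 23, 2015 + 3 weeks = Dec 14, 2015.
Both prerequisites met — the AMS measurement is run (Dec 12, 2015), the raw date is calibrated (Dec 14, 2015); the later is Dec 14, 2015.
The report is sent to the excavator: Dec 14, 2015 + 4 weeks = Jan 11, 2016.

2016-01-11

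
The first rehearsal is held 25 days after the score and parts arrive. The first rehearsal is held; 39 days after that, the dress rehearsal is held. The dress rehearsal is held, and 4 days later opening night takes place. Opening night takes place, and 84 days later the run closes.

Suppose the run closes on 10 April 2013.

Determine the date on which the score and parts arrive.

The run closes: Apr 10, 2013.
Opening night takes place: Apr 10, 2013 − 84 days = Jan 16, 2013.
The dress rehearsal is held: Jan 16, 2013 − 4 days = Jan 12, 2013.
The first rehearsal is held: Jan 12, 2013 − 39 days = Dec 4, 2012.
The score and parts arrive: Dec 4, 2012 − 25 days = Nov 9, 2012.

9 November 2012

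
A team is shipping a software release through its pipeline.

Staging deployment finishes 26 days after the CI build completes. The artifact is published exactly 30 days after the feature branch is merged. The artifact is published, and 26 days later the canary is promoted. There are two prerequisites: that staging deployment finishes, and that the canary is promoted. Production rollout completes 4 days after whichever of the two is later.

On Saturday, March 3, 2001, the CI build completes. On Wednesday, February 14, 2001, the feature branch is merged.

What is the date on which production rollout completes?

The CI build completes: Mar 3, 2001.
Staging deployment finishes: Mar 3, 2001 + 26 days = Mar 29, 2001.
The feature branch is merged: Feb 14, 2001.
The artifact is published: Feb 14, 2001 + 30 days = Mar 16, 2001.
The canary is promoted: Mar 16, 2001 + 26 days = Apr 11, 2001.
Both prerequisites met — staging deployment finishes (Mar 29, 2001), the canary is promoted (Apr 11, 2001); the later is Apr 11, 2001.
Production rollout completes: Apr 11, 2001 + 4 days = Apr 15, 2001.

Sunday, April 15, 2001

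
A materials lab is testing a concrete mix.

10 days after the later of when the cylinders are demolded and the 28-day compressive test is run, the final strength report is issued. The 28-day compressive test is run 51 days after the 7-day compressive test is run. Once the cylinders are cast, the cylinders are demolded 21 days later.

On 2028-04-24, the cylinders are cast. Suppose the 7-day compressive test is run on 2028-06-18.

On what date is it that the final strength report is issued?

The cylinders are cast: Apr 24, 2028.
The cylinders are demolded: Apr 24, 2028 + 21 days = May 15, 2028.
The 7-day compressive test is run: Jun 18, 2028.
The 28-day compressive test is run: Jun 18, 2028 + 51 days = Aug 8, 2028.
Both prerequisites met — the cylinders are demolded (May 15, 2028), the 28-day compressive test is run (Aug 8, 2028); the later is Aug 8, 2028.
The final strength report is issued: Aug 8, 2028 + 10 days = Aug 18, 2028.

2028-08-18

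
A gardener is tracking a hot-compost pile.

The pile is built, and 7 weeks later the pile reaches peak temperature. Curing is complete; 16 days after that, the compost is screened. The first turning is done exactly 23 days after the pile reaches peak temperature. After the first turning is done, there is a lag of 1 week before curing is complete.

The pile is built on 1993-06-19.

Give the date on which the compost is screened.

1993-09-22

The pile is built: Jun 19, 1993.
The pile reaches peak temperature: Jun 19, 1993 + 7 weeks = Aug 7, 1993.
The first turning is done: Aug 7, 1993 + 23 days = Aug 30, 1993.
Curing is complete: Aug 30, 1993 + 1 week = Sep 6, 1993.
The compost is screened: Sep 6, 1993 + 16 days = Sep 22, 1993.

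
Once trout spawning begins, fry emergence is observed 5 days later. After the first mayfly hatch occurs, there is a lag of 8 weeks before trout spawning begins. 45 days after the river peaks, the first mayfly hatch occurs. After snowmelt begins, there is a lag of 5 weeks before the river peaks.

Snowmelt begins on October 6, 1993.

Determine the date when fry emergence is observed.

February 24, 1994

Snowmelt begins: Oct 6, 1993.
The river peaks: Oct 6, 1993 + 5 weeks = Nov 10, 1993.
The first mayfly hatch occurs: Nov 10, 1993 + 45 days = Dec 25, 1993.
Trout spawning begins: Dec 25, 1993 + 8 weeks = Feb 19, 1994.
Fry emergence is observed: Feb 19, 1994 + 5 days = Feb 24, 1994.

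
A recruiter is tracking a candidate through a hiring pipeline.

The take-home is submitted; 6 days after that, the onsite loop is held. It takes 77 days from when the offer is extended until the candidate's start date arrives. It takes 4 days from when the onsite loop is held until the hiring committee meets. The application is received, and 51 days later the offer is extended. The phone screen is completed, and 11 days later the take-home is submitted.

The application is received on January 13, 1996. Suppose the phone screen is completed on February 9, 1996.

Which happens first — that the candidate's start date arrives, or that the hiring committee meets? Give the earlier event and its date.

The application is received: Jan 13, 1996.
The offer is extended: Jan 13, 1996 + 51 days = Mar 4, 1996.
The candidate's start date arrives: Mar 4, 1996 + 77 days = May 20, 1996.
The phone screen is completed: Feb 9, 1996.
The take-home is submitted: Feb 9, 1996 + 11 days = Feb 20, 1996.
The onsite loop is held: Feb 20, 1996 + 6 days = Feb 26, 1996.
The hiring committee meets: Feb 26, 1996 + 4 days = Mar 1, 1996.
Comparing: the candidate's start date arrives on May 20, 1996 vs the hiring committee meets on Mar 1, 1996. Earlier: the hiring committee meets.

The hiring committee meets — March 1, 1996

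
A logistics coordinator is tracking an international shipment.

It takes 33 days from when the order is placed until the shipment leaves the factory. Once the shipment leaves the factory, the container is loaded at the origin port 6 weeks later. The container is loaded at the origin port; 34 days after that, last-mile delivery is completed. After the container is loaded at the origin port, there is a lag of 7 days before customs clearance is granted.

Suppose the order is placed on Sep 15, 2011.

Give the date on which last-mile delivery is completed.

The order is placed: Sep 15, 2011.
The shipment leaves the factory: Sep 15, 2011 + 33 days = Oct 18, 2011.
The container is loaded at the origin port: Oct 18, 2011 + 6 weeks = Nov 29, 2011.
Last-mile delivery is completed: Nov 29, 2011 + 34 days = Jan 2, 2012.

Jan 2, 2012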